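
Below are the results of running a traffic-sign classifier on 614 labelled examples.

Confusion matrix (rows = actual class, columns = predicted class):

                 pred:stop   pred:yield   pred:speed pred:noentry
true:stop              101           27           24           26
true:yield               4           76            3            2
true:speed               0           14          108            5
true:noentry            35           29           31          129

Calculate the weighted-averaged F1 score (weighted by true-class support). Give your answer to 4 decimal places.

Per-class F1 score (2·TP/(2·TP+FP+FN)):
  stop: TP=101, FP=4+0+35=39, FN=27+24+26=77 → 202/318 = 0.63522
  yield: TP=76, FP=27+14+29=70, FN=4+3+2=9 → 152/231 = 0.65801
  speed: TP=108, FP=24+3+31=58, FN=0+14+5=19 → 216/293 = 0.73720
  noentry: TP=129, FP=26+2+5=33, FN=35+29+31=95 → 258/386 = 0.66839
Weighted-F1 score = Σ (supportᵢ/N)·F1 scoreᵢ with N=614: (178/614)·0.63522 + (85/614)·0.65801 + (127/614)·0.73720 + (224/614)·0.66839 = 0.6716

0.6716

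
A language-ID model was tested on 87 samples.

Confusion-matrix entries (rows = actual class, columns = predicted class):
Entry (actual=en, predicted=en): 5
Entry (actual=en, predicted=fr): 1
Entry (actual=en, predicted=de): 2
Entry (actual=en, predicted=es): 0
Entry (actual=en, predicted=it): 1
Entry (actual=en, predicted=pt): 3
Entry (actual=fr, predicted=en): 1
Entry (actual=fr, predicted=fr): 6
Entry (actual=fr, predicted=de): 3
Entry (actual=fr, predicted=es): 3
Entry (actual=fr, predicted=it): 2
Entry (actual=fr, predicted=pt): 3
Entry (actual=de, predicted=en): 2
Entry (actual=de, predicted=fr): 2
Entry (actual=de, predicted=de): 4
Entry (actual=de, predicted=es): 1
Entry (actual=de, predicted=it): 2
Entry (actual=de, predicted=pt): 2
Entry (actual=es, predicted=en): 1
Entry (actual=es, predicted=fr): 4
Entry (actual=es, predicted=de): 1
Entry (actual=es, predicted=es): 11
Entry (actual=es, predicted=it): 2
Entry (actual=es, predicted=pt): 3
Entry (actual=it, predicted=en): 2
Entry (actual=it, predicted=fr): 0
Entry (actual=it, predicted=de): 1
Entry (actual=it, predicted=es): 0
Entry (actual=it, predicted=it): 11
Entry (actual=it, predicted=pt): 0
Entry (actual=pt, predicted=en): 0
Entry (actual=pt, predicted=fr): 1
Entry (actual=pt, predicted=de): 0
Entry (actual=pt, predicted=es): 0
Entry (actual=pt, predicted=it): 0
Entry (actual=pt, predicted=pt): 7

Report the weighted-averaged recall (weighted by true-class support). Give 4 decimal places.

0.5057

Per-class recall (TP/(TP+FN)):
  en: TP=5, FN=1+2+0+1+3=7 → 5/12 = 0.41667
  fr: TP=6, FN=1+3+3+2+3=12 → 6/18 = 0.33333
  de: TP=4, FN=2+2+1+2+2=9 → 4/13 = 0.30769
  es: TP=11, FN=1+4+1+2+3=11 → 11/22 = 0.50000
  it: TP=11, FN=2+0+1+0+0=3 → 11/14 = 0.78571
  pt: TP=7, FN=0+1+0+0+0=1 → 7/8 = 0.87500
Weighted-recall = Σ (supportᵢ/N)·recallᵢ with N=87: (12/87)·0.41667 + (18/87)·0.33333 + (13/87)·0.30769 + (22/87)·0.50000 + (14/87)·0.78571 + (8/87)·0.87500 = 0.5057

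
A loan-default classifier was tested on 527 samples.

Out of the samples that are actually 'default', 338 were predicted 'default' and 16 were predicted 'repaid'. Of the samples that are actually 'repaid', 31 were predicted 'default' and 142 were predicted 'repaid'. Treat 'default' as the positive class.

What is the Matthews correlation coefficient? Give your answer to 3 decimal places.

MCC = (TP·TN − FP·FN) / √((TP+FP)(TP+FN)(TN+FP)(TN+FN))
Numerator = 338·142 − 31·16 = 47500
Denominator = √(369·354·173·158) = √3570531084 = 59753.9211
MCC = 47500 / 59753.9211 = 0.795

0.795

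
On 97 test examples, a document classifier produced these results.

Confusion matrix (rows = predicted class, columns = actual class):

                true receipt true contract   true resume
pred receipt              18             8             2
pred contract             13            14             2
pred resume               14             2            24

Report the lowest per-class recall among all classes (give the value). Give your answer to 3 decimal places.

0.400

Per-class recall (TP/(TP+FN)):
  receipt: TP=18, FN=13+14=27 → 18/45 = 0.4000
  contract: TP=14, FN=8+2=10 → 14/24 = 0.5833
  resume: TP=24, FN=2+2=4 → 24/28 = 0.8571
Lowest is class 'receipt' with recall = 0.400.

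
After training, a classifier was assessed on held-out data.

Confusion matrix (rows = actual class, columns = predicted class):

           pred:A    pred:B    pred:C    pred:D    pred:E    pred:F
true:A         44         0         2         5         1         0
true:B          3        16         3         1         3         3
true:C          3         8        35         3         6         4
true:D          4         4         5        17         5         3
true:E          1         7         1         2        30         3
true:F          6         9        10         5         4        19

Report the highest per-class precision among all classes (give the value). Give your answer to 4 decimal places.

Per-class precision (TP/(TP+FP)):
  A: TP=44, FP=3+3+4+1+6=17 → 44/61 = 0.72131
  B: TP=16, FP=0+8+4+7+9=28 → 16/44 = 0.36364
  C: TP=35, FP=2+3+5+1+10=21 → 35/56 = 0.62500
  D: TP=17, FP=5+1+3+2+5=16 → 17/33 = 0.51515
  E: TP=30, FP=1+3+6+5+4=19 → 30/49 = 0.61224
  F: TP=19, FP=0+3+4+3+3=13 → 19/32 = 0.59375
Highest is class 'A' with precision = 0.7213.

0.7213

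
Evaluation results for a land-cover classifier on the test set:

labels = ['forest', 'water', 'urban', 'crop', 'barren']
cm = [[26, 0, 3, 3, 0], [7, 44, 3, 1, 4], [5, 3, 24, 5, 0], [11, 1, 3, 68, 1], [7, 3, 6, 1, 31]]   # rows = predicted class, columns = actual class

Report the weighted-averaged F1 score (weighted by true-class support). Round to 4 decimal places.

0.7330

Per-class F1 score (2·TP/(2·TP+FP+FN)):
  forest: TP=26, FP=0+3+3+0=6, FN=7+5+11+7=30 → 52/88 = 0.59091
  water: TP=44, FP=7+3+1+4=15, FN=0+3+1+3=7 → 88/110 = 0.80000
  urban: TP=24, FP=5+3+5+0=13, FN=3+3+3+6=15 → 48/76 = 0.63158
  crop: TP=68, FP=11+1+3+1=16, FN=3+1+5+1=10 → 136/162 = 0.83951
  barren: TP=31, FP=7+3+6+1=17, FN=0+4+0+1=5 → 62/84 = 0.73810
Weighted-F1 score = Σ (supportᵢ/N)·F1 scoreᵢ with N=260: (56/260)·0.59091 + (51/260)·0.80000 + (39/260)·0.63158 + (78/260)·0.83951 + (36/260)·0.73810 = 0.7330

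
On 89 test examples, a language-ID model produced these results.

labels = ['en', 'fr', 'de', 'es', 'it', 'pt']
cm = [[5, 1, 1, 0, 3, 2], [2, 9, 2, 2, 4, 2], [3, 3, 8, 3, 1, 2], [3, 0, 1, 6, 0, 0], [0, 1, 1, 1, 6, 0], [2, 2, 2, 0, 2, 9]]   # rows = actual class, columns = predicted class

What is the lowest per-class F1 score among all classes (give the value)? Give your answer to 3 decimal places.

0.370

Per-class F1 score (2·TP/(2·TP+FP+FN)):
  en: TP=5, FP=2+3+3+0+2=10, FN=1+1+0+3+2=7 → 10/27 = 0.3704
  fr: TP=9, FP=1+3+0+1+2=7, FN=2+2+2+4+2=12 → 18/37 = 0.4865
  de: TP=8, FP=1+2+1+1+2=7, FN=3+3+3+1+2=12 → 16/35 = 0.4571
  es: TP=6, FP=0+2+3+1+0=6, FN=3+0+1+0+0=4 → 12/22 = 0.5455
  it: TP=6, FP=3+4+1+0+2=10, FN=0+1+1+1+0=3 → 12/25 = 0.4800
  pt: TP=9, FP=2+2+2+0+0=6, FN=2+2+2+0+2=8 → 18/32 = 0.5625
Lowest is class 'en' with F1 score = 0.370.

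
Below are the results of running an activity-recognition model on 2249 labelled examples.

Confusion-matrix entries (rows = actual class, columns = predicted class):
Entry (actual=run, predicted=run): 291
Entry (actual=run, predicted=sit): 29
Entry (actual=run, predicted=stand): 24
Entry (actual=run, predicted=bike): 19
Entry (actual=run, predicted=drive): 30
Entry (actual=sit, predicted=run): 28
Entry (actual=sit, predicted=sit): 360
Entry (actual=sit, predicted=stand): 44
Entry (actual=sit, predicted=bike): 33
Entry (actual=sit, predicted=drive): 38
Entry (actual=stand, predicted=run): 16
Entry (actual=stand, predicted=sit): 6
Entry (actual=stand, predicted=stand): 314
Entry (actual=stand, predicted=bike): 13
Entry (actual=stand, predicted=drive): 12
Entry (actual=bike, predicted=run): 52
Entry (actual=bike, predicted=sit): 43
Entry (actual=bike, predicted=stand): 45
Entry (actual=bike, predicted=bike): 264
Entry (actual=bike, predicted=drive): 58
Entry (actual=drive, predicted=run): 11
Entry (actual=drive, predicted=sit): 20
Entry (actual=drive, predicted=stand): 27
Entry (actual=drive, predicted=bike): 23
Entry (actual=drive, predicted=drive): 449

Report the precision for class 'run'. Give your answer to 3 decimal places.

0.731

One-vs-rest for 'run': TP = diagonal; FP = other classes predicted 'run'; FN = 'run' predicted as other.
precision = TP/(TP+FP).
run: TP=291, FP=28+16+52+11=107 → 291/398 = 0.7312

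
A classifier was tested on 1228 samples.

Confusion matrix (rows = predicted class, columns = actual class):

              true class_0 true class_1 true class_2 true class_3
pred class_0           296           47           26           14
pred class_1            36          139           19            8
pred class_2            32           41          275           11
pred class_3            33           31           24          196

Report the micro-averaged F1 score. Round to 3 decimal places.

0.738

Micro-averaging pools counts across classes: ΣTP=906, ΣFP=322, ΣFN=322.
Micro-F1 score = 2·TP/(2·TP+FP+FN) on pooled counts = 0.738 (equals overall accuracy in single-label multiclass).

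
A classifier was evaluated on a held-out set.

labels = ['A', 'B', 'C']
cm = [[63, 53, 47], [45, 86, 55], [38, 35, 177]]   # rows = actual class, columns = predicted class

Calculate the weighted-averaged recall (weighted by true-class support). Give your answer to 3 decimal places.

Per-class recall (TP/(TP+FN)):
  A: TP=63, FN=53+47=100 → 63/163 = 0.3865
  B: TP=86, FN=45+55=100 → 86/186 = 0.4624
  C: TP=177, FN=38+35=73 → 177/250 = 0.7080
Weighted-recall = Σ (supportᵢ/N)·recallᵢ with N=599: (163/599)·0.3865 + (186/599)·0.4624 + (250/599)·0.7080 = 0.544

0.544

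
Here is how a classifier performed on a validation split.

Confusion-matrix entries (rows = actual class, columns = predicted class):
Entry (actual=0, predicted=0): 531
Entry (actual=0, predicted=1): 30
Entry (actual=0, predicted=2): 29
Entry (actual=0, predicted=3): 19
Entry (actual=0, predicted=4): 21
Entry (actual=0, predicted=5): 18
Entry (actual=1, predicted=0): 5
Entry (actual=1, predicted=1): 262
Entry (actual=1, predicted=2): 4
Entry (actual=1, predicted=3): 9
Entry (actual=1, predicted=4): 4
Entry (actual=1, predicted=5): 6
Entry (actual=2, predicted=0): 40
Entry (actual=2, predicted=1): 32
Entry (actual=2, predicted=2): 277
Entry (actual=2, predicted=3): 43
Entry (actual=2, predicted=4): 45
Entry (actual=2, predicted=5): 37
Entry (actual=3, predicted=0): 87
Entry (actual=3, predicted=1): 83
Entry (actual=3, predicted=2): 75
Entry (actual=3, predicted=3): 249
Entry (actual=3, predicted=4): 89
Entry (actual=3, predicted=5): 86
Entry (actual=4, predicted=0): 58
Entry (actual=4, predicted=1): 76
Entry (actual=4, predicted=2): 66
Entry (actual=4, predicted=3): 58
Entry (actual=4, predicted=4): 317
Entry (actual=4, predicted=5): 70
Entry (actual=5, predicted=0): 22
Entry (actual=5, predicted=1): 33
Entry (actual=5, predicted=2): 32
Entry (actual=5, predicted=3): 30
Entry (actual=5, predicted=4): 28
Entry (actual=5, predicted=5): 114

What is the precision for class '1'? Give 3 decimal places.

0.508

Treat '1' as positive and all other classes as negative.
precision = TP/(TP+FP).
1: TP=262, FP=30+32+83+76+33=254 → 262/516 = 0.5078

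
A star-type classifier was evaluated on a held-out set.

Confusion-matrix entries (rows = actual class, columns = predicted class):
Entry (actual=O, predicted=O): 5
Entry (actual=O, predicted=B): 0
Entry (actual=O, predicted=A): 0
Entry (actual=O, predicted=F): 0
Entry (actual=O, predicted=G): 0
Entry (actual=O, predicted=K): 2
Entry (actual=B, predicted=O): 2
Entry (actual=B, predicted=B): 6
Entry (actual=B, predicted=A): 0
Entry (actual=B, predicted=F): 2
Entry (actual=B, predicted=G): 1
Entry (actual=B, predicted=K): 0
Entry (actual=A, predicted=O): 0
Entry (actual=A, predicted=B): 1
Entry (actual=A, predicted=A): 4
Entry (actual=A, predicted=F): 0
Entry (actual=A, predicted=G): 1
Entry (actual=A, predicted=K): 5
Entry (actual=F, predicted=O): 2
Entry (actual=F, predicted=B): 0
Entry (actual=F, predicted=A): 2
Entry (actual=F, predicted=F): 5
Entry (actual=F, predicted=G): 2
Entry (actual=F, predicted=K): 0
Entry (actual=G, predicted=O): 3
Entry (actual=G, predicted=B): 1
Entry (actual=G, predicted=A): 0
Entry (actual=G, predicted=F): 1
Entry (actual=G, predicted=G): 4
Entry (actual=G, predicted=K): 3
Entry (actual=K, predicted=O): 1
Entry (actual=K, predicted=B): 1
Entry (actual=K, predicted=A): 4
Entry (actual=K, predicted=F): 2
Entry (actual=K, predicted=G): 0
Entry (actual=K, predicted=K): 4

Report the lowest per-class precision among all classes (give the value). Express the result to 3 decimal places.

0.286

Per-class precision (TP/(TP+FP)):
  O: TP=5, FP=2+0+2+3+1=8 → 5/13 = 0.3846
  B: TP=6, FP=0+1+0+1+1=3 → 6/9 = 0.6667
  A: TP=4, FP=0+0+2+0+4=6 → 4/10 = 0.4000
  F: TP=5, FP=0+2+0+1+2=5 → 5/10 = 0.5000
  G: TP=4, FP=0+1+1+2+0=4 → 4/8 = 0.5000
  K: TP=4, FP=2+0+5+0+3=10 → 4/14 = 0.2857
Lowest is class 'K' with precision = 0.286.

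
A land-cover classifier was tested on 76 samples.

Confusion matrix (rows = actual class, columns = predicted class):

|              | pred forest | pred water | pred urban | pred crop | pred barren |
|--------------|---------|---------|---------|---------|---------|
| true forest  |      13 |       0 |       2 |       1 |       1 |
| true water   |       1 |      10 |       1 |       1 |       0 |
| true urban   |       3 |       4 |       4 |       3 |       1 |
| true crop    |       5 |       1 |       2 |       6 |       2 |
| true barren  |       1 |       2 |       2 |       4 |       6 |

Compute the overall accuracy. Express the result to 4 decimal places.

Accuracy = trace / total = (13+10+4+6+6=39) / 76 = 39/76 = 0.5132

0.5132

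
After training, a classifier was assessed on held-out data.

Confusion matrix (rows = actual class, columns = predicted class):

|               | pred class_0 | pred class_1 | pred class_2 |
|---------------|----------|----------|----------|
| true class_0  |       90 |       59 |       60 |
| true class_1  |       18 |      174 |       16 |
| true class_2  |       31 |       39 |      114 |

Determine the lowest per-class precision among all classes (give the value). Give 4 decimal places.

Per-class precision (TP/(TP+FP)):
  class_0: TP=90, FP=18+31=49 → 90/139 = 0.64748
  class_1: TP=174, FP=59+39=98 → 174/272 = 0.63971
  class_2: TP=114, FP=60+16=76 → 114/190 = 0.60000
Lowest is class 'class_2' with precision = 0.6000.

0.6000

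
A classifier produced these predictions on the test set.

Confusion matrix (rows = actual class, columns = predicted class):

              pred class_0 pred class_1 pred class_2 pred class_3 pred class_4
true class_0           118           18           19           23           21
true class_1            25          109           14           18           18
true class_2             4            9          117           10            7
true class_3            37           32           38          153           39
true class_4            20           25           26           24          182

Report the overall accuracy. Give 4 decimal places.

Accuracy = trace / total = (118+109+117+153+182=679) / 1106 = 679/1106 = 0.6139

0.6139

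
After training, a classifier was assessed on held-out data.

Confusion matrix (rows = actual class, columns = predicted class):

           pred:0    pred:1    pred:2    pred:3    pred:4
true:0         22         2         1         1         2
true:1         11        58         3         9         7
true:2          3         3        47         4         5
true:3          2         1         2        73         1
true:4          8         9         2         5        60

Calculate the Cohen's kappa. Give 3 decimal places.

Observed agreement pₒ = trace/N = 260/341 = 0.7625
Expected agreement pₑ = Σ (rowᵢ·colᵢ)/N² = (28·46 + 88·73 + 62·55 + 79·92 + 84·75)/341² = 0.2123
κ = (pₒ − pₑ)/(1 − pₑ) = (0.7625 − 0.2123)/(1 − 0.2123) = 0.698

0.698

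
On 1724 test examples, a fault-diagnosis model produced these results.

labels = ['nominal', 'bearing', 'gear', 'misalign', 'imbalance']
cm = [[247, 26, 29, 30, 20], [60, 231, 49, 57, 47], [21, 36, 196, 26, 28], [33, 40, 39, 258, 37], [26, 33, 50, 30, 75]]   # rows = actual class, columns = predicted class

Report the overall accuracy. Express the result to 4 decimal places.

0.5841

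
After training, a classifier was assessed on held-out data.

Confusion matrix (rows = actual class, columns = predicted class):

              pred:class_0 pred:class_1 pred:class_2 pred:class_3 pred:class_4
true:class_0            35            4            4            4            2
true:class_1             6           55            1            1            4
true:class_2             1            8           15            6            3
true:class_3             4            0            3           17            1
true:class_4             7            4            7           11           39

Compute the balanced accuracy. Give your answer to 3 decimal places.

Balanced accuracy = mean of per-class recall.
  class_0: recall = 35/49 = 0.7143
  class_1: recall = 55/67 = 0.8209
  class_2: recall = 15/33 = 0.4545
  class_3: recall = 17/25 = 0.6800
  class_4: recall = 39/68 = 0.5735
Mean = (0.7143 + 0.8209 + 0.4545 + 0.6800 + 0.5735) / 5 = 0.649

0.649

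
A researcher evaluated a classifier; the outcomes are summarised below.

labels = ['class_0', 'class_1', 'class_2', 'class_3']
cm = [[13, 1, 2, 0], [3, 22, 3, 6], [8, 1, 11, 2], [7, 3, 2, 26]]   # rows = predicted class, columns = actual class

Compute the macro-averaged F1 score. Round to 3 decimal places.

Per-class F1 score (2·TP/(2·TP+FP+FN)):
  class_0: TP=13, FP=1+2+0=3, FN=3+8+7=18 → 26/47 = 0.5532
  class_1: TP=22, FP=3+3+6=12, FN=1+1+3=5 → 44/61 = 0.7213
  class_2: TP=11, FP=8+1+2=11, FN=2+3+2=7 → 22/40 = 0.5500
  class_3: TP=26, FP=7+3+2=12, FN=0+6+2=8 → 52/72 = 0.7222
Macro-F1 score = mean = (0.5532 + 0.7213 + 0.5500 + 0.7222) / 4 = 0.637

0.637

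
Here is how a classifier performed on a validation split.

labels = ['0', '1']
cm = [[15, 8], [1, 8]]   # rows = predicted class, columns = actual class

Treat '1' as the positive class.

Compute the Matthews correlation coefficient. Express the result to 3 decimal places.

0.487

MCC = (TP·TN − FP·FN) / √((TP+FP)(TP+FN)(TN+FP)(TN+FN))
Numerator = 8·15 − 1·8 = 112
Denominator = √(9·16·16·23) = √52992 = 230.1999
MCC = 112 / 230.1999 = 0.487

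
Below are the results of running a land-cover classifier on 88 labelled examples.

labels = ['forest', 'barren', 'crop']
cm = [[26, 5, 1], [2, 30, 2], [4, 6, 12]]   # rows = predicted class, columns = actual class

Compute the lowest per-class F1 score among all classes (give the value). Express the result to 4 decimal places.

0.6486

Per-class F1 score (2·TP/(2·TP+FP+FN)):
  forest: TP=26, FP=5+1=6, FN=2+4=6 → 52/64 = 0.81250
  barren: TP=30, FP=2+2=4, FN=5+6=11 → 60/75 = 0.80000
  crop: TP=12, FP=4+6=10, FN=1+2=3 → 24/37 = 0.64865
Lowest is class 'crop' with F1 score = 0.6486.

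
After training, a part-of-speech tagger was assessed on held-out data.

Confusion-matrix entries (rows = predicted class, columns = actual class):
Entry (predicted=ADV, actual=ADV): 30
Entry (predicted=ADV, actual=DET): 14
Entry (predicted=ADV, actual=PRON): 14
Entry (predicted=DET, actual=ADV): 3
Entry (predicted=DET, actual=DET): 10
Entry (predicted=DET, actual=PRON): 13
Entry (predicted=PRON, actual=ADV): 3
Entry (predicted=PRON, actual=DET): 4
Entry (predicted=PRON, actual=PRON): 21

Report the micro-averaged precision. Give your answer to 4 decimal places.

0.5446

Micro-averaging pools counts across classes: ΣTP=61, ΣFP=51, ΣFN=51.
Micro-precision = TP/(TP+FP) on pooled counts = 0.5446 (equals overall accuracy in single-label multiclass).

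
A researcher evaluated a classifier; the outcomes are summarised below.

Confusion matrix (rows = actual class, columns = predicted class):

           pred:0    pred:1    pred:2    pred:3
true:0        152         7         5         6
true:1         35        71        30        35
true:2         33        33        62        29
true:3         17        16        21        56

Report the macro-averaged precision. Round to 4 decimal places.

0.5426

Per-class precision (TP/(TP+FP)):
  0: TP=152, FP=35+33+17=85 → 152/237 = 0.64135
  1: TP=71, FP=7+33+16=56 → 71/127 = 0.55906
  2: TP=62, FP=5+30+21=56 → 62/118 = 0.52542
  3: TP=56, FP=6+35+29=70 → 56/126 = 0.44444
Macro-precision = mean = (0.64135 + 0.55906 + 0.52542 + 0.44444) / 4 = 0.5426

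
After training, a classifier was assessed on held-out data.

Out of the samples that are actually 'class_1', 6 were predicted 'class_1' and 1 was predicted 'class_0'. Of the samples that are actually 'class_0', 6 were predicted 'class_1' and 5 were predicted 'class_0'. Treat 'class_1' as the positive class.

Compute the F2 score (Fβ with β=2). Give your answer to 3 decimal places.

Fβ = (1+β²)·TP / ((1+β²)·TP + β²·FN + FP), with β²=4
= 5·6 / (5·6 + 4·1 + 6) = 0.750

0.750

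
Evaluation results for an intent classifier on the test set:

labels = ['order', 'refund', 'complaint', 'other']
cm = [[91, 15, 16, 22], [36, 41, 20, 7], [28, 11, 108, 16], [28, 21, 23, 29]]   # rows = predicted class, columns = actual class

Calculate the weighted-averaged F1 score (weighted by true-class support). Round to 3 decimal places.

0.534

Per-class F1 score (2·TP/(2·TP+FP+FN)):
  order: TP=91, FP=15+16+22=53, FN=36+28+28=92 → 182/327 = 0.5566
  refund: TP=41, FP=36+20+7=63, FN=15+11+21=47 → 82/192 = 0.4271
  complaint: TP=108, FP=28+11+16=55, FN=16+20+23=59 → 216/330 = 0.6545
  other: TP=29, FP=28+21+23=72, FN=22+7+16=45 → 58/175 = 0.3314
Weighted-F1 score = Σ (supportᵢ/N)·F1 scoreᵢ with N=512: (183/512)·0.5566 + (88/512)·0.4271 + (167/512)·0.6545 + (74/512)·0.3314 = 0.534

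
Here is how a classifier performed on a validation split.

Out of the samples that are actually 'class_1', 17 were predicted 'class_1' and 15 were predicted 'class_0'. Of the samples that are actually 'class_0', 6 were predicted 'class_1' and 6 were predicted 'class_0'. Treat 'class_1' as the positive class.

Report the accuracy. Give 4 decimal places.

0.5227

Accuracy = (TP+TN)/N = (17+6)/44 = 0.5227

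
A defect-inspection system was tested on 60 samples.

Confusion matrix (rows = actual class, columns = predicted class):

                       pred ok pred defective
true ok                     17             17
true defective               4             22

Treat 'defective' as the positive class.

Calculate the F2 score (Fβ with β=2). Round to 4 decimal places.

0.7692

Fβ = (1+β²)·TP / ((1+β²)·TP + β²·FN + FP), with β²=4
= 5·22 / (5·22 + 4·4 + 17) = 0.7692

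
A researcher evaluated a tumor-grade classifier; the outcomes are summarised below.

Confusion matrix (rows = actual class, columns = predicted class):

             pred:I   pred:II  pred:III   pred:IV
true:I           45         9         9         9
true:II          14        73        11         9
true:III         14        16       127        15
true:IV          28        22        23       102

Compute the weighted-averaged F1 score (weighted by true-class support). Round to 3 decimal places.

0.664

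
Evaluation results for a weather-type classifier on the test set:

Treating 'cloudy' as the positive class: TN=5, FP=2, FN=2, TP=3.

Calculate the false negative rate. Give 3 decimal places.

0.400

FNR = FN/(FN+TP) = 2/(2+3) = 0.400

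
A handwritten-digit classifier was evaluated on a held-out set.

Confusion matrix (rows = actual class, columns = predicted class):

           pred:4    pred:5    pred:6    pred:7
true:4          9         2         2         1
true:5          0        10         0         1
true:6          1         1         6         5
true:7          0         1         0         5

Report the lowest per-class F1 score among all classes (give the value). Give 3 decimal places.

Per-class F1 score (2·TP/(2·TP+FP+FN)):
  4: TP=9, FP=0+1+0=1, FN=2+2+1=5 → 18/24 = 0.7500
  5: TP=10, FP=2+1+1=4, FN=0+0+1=1 → 20/25 = 0.8000
  6: TP=6, FP=2+0+0=2, FN=1+1+5=7 → 12/21 = 0.5714
  7: TP=5, FP=1+1+5=7, FN=0+1+0=1 → 10/18 = 0.5556
Lowest is class '7' with F1 score = 0.556.

0.556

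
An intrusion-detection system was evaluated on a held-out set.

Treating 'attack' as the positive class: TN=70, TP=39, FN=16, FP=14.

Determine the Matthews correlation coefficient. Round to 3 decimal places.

0.546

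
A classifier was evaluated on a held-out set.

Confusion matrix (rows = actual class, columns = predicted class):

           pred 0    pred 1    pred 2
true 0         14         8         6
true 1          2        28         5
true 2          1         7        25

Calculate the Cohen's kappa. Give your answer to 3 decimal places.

Observed agreement pₒ = trace/N = 67/96 = 0.6979
Expected agreement pₑ = Σ (rowᵢ·colᵢ)/N² = (28·17 + 35·43 + 33·36)/96² = 0.3439
κ = (pₒ − pₑ)/(1 − pₑ) = (0.6979 − 0.3439)/(1 − 0.3439) = 0.540

0.540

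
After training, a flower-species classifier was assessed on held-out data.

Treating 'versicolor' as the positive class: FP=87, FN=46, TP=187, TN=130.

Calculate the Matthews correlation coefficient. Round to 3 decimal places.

0.411

MCC = (TP·TN − FP·FN) / √((TP+FP)(TP+FN)(TN+FP)(TN+FN))
Numerator = 187·130 − 87·46 = 20308
Denominator = √(274·233·217·176) = √2438253664 = 49378.6762
MCC = 20308 / 49378.6762 = 0.411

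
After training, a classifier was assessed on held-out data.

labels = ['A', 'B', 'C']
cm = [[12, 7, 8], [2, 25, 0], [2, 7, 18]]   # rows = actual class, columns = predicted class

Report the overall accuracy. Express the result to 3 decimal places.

0.679

Accuracy = trace / total = (12+25+18=55) / 81 = 55/81 = 0.679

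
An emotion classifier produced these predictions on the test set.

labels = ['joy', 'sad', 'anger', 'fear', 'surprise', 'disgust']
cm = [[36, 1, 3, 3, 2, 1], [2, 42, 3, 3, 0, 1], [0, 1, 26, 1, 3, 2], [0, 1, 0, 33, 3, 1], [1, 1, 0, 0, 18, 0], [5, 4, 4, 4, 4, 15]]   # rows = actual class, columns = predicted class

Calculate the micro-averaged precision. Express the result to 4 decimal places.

0.7589

Micro-averaging pools counts across classes: ΣTP=170, ΣFP=54, ΣFN=54.
Micro-precision = TP/(TP+FP) on pooled counts = 0.7589 (equals overall accuracy in single-label multiclass).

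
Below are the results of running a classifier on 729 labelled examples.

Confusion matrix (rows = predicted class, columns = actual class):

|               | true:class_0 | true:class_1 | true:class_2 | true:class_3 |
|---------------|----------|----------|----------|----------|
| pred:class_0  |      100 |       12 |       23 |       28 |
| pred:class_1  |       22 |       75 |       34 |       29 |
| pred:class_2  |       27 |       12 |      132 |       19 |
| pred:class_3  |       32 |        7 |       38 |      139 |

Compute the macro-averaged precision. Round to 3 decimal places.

0.605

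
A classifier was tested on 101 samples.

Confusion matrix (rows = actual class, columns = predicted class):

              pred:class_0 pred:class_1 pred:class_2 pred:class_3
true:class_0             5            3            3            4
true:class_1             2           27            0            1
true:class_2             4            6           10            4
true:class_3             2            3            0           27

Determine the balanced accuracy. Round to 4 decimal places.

0.6234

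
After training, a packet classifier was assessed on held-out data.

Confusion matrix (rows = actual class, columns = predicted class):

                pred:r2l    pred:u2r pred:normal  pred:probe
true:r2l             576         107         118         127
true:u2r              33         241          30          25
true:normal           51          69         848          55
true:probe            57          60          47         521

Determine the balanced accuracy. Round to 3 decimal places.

0.736

Balanced accuracy = mean of per-class recall.
  r2l: recall = 576/928 = 0.6207
  u2r: recall = 241/329 = 0.7325
  normal: recall = 848/1023 = 0.8289
  probe: recall = 521/685 = 0.7606
Mean = (0.6207 + 0.7325 + 0.8289 + 0.7606) / 4 = 0.736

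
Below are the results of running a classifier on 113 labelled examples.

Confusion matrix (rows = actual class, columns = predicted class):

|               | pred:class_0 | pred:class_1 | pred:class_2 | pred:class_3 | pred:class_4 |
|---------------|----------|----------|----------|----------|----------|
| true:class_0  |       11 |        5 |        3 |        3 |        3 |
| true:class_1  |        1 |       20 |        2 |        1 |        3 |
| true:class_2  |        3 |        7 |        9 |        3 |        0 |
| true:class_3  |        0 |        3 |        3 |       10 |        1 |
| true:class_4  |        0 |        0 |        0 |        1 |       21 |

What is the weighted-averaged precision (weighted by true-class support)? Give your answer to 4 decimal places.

0.6314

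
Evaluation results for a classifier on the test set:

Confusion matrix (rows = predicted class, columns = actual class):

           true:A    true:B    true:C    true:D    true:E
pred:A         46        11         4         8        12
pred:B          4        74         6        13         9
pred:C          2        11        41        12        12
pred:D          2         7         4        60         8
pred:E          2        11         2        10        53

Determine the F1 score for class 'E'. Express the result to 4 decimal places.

0.6163

One-vs-rest for 'E': TP = diagonal; FP = other classes predicted 'E'; FN = 'E' predicted as other.
F1 score = 2·TP/(2·TP+FP+FN).
E: TP=53, FP=2+11+2+10=25, FN=12+9+12+8=41 → 106/172 = 0.61628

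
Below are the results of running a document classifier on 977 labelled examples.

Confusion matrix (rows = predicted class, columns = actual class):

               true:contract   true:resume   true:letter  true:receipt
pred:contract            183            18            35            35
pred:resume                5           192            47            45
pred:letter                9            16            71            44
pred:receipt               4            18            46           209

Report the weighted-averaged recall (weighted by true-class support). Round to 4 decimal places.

0.6704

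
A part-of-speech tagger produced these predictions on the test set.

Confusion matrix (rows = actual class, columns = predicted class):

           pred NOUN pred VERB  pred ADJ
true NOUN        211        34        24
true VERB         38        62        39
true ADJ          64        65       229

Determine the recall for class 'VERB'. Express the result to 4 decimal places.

0.4460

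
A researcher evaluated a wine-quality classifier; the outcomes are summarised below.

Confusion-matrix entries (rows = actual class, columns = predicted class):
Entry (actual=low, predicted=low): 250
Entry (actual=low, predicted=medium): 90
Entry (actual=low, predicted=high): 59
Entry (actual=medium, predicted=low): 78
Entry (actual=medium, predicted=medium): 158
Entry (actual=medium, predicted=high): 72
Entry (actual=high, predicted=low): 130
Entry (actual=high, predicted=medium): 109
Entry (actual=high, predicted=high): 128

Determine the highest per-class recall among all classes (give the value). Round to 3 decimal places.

0.627

Per-class recall (TP/(TP+FN)):
  low: TP=250, FN=90+59=149 → 250/399 = 0.6266
  medium: TP=158, FN=78+72=150 → 158/308 = 0.5130
  high: TP=128, FN=130+109=239 → 128/367 = 0.3488
Highest is class 'low' with recall = 0.627.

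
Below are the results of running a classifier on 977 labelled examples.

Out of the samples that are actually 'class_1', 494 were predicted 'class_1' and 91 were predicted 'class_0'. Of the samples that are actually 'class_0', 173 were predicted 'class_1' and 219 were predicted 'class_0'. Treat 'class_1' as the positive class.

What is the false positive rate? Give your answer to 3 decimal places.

FPR = FP/(FP+TN) = 173/(173+219) = 0.441

0.441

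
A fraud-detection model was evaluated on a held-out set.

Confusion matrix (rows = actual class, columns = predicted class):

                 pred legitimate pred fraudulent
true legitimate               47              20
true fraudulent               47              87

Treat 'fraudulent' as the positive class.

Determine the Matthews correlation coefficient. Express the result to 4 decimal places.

0.3314

MCC = (TP·TN − FP·FN) / √((TP+FP)(TP+FN)(TN+FP)(TN+FN))
Numerator = 87·47 − 20·47 = 3149
Denominator = √(107·134·67·94) = √90300724 = 9502.6693
MCC = 3149 / 9502.6693 = 0.3314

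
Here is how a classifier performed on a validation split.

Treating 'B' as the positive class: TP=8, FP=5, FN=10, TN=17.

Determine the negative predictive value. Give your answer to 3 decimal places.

0.630

NPV = TN/(TN+FN) = 17/(17+10) = 0.630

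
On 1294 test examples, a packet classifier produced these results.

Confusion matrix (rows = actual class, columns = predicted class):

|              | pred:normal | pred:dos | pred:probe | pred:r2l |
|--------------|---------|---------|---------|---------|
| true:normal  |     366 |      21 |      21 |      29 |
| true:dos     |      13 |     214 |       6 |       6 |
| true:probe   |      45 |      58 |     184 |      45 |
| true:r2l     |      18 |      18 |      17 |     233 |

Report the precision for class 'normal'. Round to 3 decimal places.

0.828

precision = TP/(TP+FP).
normal: TP=366, FP=13+45+18=76 → 366/442 = 0.8281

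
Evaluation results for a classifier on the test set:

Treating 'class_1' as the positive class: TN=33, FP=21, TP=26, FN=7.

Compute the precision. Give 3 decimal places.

Precision = TP/(TP+FP) = 26/(26+21) = 26/47 = 0.553

0.553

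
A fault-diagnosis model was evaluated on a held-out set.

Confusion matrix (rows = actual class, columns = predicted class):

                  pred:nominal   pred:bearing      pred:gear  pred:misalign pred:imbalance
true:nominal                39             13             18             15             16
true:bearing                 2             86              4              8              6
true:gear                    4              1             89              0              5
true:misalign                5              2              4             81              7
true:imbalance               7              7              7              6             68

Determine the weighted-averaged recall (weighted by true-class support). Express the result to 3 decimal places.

0.726

Per-class recall (TP/(TP+FN)):
  nominal: TP=39, FN=13+18+15+16=62 → 39/101 = 0.3861
  bearing: TP=86, FN=2+4+8+6=20 → 86/106 = 0.8113
  gear: TP=89, FN=4+1+0+5=10 → 89/99 = 0.8990
  misalign: TP=81, FN=5+2+4+7=18 → 81/99 = 0.8182
  imbalance: TP=68, FN=7+7+7+6=27 → 68/95 = 0.7158
Weighted-recall = Σ (supportᵢ/N)·recallᵢ with N=500: (101/500)·0.3861 + (106/500)·0.8113 + (99/500)·0.8990 + (99/500)·0.8182 + (95/500)·0.7158 = 0.726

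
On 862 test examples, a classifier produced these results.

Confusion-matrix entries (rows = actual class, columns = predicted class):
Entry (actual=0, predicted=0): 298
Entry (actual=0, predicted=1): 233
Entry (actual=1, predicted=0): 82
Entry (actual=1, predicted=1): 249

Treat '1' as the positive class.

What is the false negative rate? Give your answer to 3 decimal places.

FNR = FN/(FN+TP) = 82/(82+249) = 0.248

0.248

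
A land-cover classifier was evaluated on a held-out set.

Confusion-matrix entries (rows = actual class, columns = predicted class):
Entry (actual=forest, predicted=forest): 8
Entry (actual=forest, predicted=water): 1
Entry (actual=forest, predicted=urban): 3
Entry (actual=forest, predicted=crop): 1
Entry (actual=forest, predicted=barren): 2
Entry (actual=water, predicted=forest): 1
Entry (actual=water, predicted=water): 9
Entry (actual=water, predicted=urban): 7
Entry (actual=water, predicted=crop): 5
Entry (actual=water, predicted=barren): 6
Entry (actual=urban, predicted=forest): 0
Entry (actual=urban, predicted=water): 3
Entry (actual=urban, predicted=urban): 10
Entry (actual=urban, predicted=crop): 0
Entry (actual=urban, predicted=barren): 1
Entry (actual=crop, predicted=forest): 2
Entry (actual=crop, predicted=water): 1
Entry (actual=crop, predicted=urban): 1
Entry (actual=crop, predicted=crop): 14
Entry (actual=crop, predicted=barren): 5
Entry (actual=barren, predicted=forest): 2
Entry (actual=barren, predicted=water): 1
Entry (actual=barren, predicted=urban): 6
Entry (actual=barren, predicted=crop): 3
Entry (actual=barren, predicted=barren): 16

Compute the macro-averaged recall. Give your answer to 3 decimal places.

0.550

Per-class recall (TP/(TP+FN)):
  forest: TP=8, FN=1+3+1+2=7 → 8/15 = 0.5333
  water: TP=9, FN=1+7+5+6=19 → 9/28 = 0.3214
  urban: TP=10, FN=0+3+0+1=4 → 10/14 = 0.7143
  crop: TP=14, FN=2+1+1+5=9 → 14/23 = 0.6087
  barren: TP=16, FN=2+1+6+3=12 → 16/28 = 0.5714
Macro-recall = mean = (0.5333 + 0.3214 + 0.7143 + 0.6087 + 0.5714) / 5 = 0.550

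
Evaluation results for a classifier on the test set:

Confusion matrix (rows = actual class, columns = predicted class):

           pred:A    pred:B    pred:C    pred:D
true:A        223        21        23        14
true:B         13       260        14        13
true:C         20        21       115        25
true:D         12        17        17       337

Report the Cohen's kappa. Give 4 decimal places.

Observed agreement pₒ = trace/N = 935/1145 = 0.81659
Expected agreement pₑ = Σ (rowᵢ·colᵢ)/N² = (281·268 + 300·319 + 181·169 + 383·389)/1145² = 0.26741
κ = (pₒ − pₑ)/(1 − pₑ) = (0.81659 − 0.26741)/(1 − 0.26741) = 0.7496

0.7496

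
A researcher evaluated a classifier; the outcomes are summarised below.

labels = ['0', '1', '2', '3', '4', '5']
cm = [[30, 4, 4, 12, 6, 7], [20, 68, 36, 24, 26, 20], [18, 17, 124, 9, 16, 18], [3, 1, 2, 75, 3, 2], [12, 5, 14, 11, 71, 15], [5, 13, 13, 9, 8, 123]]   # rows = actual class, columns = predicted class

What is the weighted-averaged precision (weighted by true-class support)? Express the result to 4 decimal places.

Per-class precision (TP/(TP+FP)):
  0: TP=30, FP=20+18+3+12+5=58 → 30/88 = 0.34091
  1: TP=68, FP=4+17+1+5+13=40 → 68/108 = 0.62963
  2: TP=124, FP=4+36+2+14+13=69 → 124/193 = 0.64249
  3: TP=75, FP=12+24+9+11+9=65 → 75/140 = 0.53571
  4: TP=71, FP=6+26+16+3+8=59 → 71/130 = 0.54615
  5: TP=123, FP=7+20+18+2+15=62 → 123/185 = 0.66486
Weighted-precision = Σ (supportᵢ/N)·precisionᵢ with N=844: (63/844)·0.34091 + (194/844)·0.62963 + (202/844)·0.64249 + (86/844)·0.53571 + (128/844)·0.54615 + (171/844)·0.66486 = 0.5961

0.5961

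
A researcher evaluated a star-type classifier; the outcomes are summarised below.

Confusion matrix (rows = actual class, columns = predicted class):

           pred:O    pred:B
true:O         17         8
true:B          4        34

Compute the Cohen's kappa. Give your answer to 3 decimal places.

0.591

Observed agreement pₒ = trace/N = 51/63 = 0.8095
Expected agreement pₑ = Σ (rowᵢ·colᵢ)/N² = (25·21 + 38·42)/63² = 0.5344
κ = (pₒ − pₑ)/(1 − pₑ) = (0.8095 − 0.5344)/(1 − 0.5344) = 0.591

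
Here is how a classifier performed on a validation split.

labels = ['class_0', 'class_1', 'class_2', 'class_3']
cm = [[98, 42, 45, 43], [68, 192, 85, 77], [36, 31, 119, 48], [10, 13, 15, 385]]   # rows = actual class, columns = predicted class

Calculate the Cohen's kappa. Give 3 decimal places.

0.462

Observed agreement pₒ = trace/N = 794/1307 = 0.6075
Expected agreement pₑ = Σ (rowᵢ·colᵢ)/N² = (228·212 + 422·278 + 234·264 + 423·553)/1307² = 0.2701
κ = (pₒ − pₑ)/(1 − pₑ) = (0.6075 − 0.2701)/(1 − 0.2701) = 0.462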